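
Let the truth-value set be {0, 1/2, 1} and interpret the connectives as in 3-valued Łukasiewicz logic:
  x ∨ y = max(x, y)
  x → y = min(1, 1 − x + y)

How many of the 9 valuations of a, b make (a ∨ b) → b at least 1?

a = 0, b = 0 ↦ 1  ≥
a = 0, b = 1/2 ↦ 1  ≥
a = 0, b = 1 ↦ 1  ≥
a = 1/2, b = 0 ↦ 1/2  <
a = 1/2, b = 1/2 ↦ 1  ≥
a = 1/2, b = 1 ↦ 1  ≥
a = 1, b = 0 ↦ 0  <
a = 1, b = 1/2 ↦ 1/2  <
a = 1, b = 1 ↦ 1  ≥
So 6 of the 9 assignments meet the threshold.

6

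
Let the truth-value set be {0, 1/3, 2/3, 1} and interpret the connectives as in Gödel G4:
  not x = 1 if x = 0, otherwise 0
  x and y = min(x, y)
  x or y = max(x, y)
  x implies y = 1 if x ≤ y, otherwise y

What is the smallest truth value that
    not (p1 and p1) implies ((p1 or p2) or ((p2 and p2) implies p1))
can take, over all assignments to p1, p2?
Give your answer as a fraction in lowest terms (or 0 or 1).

Take p1 = 0, p2 = 1/3:
p1 and p1 = 0 and 0 = 0
not (p1 and p1) = not 0 = 1
p1 or p2 = 0 or 1/3 = 1/3
p2 and p2 = 1/3 and 1/3 = 1/3
(p2 and p2) implies p1 = 1/3 implies 0 = 0
(p1 or p2) or ((p2 and p2) implies p1) = 1/3 or 0 = 1/3
not (p1 and p1) implies ((p1 or p2) or ((p2 and p2) implies p1)) = 1 implies 1/3 = 1/3
No assignment yields a value below 1/3, so this is the minimum.

1/3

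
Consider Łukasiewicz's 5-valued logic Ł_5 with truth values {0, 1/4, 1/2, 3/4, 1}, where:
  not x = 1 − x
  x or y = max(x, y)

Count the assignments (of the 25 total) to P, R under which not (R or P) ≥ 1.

1

value 1: 1 assignment (counts)
value 3/4: 3 assignments
value 1/2: 5 assignments
value 1/4: 7 assignments
value 0: 9 assignments
So 1 of the 25 assignments meets the threshold.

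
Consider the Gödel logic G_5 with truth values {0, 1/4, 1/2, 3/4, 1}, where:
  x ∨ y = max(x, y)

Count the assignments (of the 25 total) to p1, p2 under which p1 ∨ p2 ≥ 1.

9

value 1: 9 assignments (counts)
value 3/4: 7 assignments
value 1/2: 5 assignments
value 1/4: 3 assignments
value 0: 1 assignment
So 9 of the 25 assignments meet the threshold.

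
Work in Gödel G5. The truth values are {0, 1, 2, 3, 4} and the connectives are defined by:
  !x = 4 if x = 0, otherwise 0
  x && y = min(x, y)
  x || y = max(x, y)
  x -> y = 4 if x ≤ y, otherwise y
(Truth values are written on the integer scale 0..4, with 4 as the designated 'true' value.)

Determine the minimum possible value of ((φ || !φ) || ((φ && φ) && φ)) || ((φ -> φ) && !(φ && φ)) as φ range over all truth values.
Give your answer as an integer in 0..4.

Take φ = 1:
!φ = !1 = 0
φ || !φ = 1 || 0 = 1
φ && φ = 1 && 1 = 1
(φ && φ) && φ = 1 && 1 = 1
(φ || !φ) || ((φ && φ) && φ) = 1 || 1 = 1
φ -> φ = 1 -> 1 = 4
φ && φ = 1 && 1 = 1
!(φ && φ) = !1 = 0
(φ -> φ) && !(φ && φ) = 4 && 0 = 0
((φ || !φ) || ((φ && φ) && φ)) || ((φ -> φ) && !(φ && φ)) = 1 || 0 = 1
No assignment yields a value below 1, so this is the minimum.

1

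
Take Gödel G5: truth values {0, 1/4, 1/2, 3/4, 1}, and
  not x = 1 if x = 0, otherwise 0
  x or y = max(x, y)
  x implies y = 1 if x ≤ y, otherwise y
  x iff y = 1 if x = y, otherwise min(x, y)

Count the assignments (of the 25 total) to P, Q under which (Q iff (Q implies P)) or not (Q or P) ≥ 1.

2

value 1: 2 assignments (counts)
value 3/4: 3 assignments
value 1/2: 5 assignments
value 1/4: 7 assignments
value 0: 8 assignments
So 2 of the 25 assignments meet the threshold.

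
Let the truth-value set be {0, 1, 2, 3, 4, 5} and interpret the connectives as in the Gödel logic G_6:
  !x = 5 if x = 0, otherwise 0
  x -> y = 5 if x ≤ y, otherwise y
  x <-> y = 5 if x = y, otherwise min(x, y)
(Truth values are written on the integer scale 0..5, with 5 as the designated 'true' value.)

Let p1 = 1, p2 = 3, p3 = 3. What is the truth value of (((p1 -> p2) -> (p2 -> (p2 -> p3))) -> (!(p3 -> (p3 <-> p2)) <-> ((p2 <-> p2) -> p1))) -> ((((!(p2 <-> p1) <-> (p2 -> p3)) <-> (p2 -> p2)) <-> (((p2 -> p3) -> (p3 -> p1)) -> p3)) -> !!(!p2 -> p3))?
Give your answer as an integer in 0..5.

5

p1 -> p2 = 1 -> 3 = 5
p2 -> p3 = 3 -> 3 = 5
p2 -> (p2 -> p3) = 3 -> 5 = 5
(p1 -> p2) -> (p2 -> (p2 -> p3)) = 5 -> 5 = 5
p3 <-> p2 = 3 <-> 3 = 5
p3 -> (p3 <-> p2) = 3 -> 5 = 5
!(p3 -> (p3 <-> p2)) = !5 = 0
p2 <-> p2 = 3 <-> 3 = 5
(p2 <-> p2) -> p1 = 5 -> 1 = 1
!(p3 -> (p3 <-> p2)) <-> ((p2 <-> p2) -> p1) = 0 <-> 1 = 0
((p1 -> p2) -> (p2 -> (p2 -> p3))) -> (!(p3 -> (p3 <-> p2)) <-> ((p2 <-> p2) -> p1)) = 5 -> 0 = 0
p2 <-> p1 = 3 <-> 1 = 1
!(p2 <-> p1) = !1 = 0
p2 -> p3 = 3 -> 3 = 5
!(p2 <-> p1) <-> (p2 -> p3) = 0 <-> 5 = 0
p2 -> p2 = 3 -> 3 = 5
(!(p2 <-> p1) <-> (p2 -> p3)) <-> (p2 -> p2) = 0 <-> 5 = 0
p2 -> p3 = 3 -> 3 = 5
p3 -> p1 = 3 -> 1 = 1
(p2 -> p3) -> (p3 -> p1) = 5 -> 1 = 1
((p2 -> p3) -> (p3 -> p1)) -> p3 = 1 -> 3 = 5
((!(p2 <-> p1) <-> (p2 -> p3)) <-> (p2 -> p2)) <-> (((p2 -> p3) -> (p3 -> p1)) -> p3) = 0 <-> 5 = 0
!p2 = !3 = 0
!p2 -> p3 = 0 -> 3 = 5
!(!p2 -> p3) = !5 = 0
!!(!p2 -> p3) = !0 = 5
(((!(p2 <-> p1) <-> (p2 -> p3)) <-> (p2 -> p2)) <-> (((p2 -> p3) -> (p3 -> p1)) -> p3)) -> !!(!p2 -> p3) = 0 -> 5 = 5
(((p1 -> p2) -> (p2 -> (p2 -> p3))) -> (!(p3 -> (p3 <-> p2)) <-> ((p2 <-> p2) -> p1))) -> ((((!(p2 <-> p1) <-> (p2 -> p3)) <-> (p2 -> p2)) <-> (((p2 -> p3) -> (p3 -> p1)) -> p3)) -> !!(!p2 -> p3)) = 0 -> 5 = 5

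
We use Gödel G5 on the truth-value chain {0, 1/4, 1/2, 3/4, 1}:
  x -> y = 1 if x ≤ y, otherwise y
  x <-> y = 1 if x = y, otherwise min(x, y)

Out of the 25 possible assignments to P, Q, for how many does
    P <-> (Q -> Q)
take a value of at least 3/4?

10

value 1: 5 assignments (counts)
value 3/4: 5 assignments (counts)
value 1/2: 5 assignments
value 1/4: 5 assignments
value 0: 5 assignments
So 10 of the 25 assignments meet the threshold.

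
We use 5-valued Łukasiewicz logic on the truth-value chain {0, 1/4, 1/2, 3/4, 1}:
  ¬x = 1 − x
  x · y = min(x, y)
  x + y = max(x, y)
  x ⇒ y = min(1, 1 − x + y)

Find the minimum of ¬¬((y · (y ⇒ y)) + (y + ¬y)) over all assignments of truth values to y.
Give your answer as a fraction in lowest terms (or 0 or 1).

1/2

Take y = 1/2:
y ⇒ y = 1/2 ⇒ 1/2 = 1
y · (y ⇒ y) = 1/2 · 1 = 1/2
¬y = ¬1/2 = 1/2
y + ¬y = 1/2 + 1/2 = 1/2
(y · (y ⇒ y)) + (y + ¬y) = 1/2 + 1/2 = 1/2
¬((y · (y ⇒ y)) + (y + ¬y)) = ¬1/2 = 1/2
¬¬((y · (y ⇒ y)) + (y + ¬y)) = ¬1/2 = 1/2
No assignment yields a value below 1/2, so this is the minimum.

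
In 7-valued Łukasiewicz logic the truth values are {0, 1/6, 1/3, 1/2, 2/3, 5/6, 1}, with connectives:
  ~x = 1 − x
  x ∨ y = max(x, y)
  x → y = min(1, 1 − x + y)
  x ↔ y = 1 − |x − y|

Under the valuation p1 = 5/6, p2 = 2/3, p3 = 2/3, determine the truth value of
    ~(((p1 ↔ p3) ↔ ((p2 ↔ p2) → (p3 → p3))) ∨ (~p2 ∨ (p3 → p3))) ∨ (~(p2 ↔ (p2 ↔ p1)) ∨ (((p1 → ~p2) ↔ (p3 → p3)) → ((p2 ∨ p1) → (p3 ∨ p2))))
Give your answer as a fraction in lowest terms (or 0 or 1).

1

p1 ↔ p3 = 5/6 ↔ 2/3 = 5/6
p2 ↔ p2 = 2/3 ↔ 2/3 = 1
p3 → p3 = 2/3 → 2/3 = 1
(p2 ↔ p2) → (p3 → p3) = 1 → 1 = 1
(p1 ↔ p3) ↔ ((p2 ↔ p2) → (p3 → p3)) = 5/6 ↔ 1 = 5/6
~p2 = ~2/3 = 1/3
p3 → p3 = 2/3 → 2/3 = 1
~p2 ∨ (p3 → p3) = 1/3 ∨ 1 = 1
((p1 ↔ p3) ↔ ((p2 ↔ p2) → (p3 → p3))) ∨ (~p2 ∨ (p3 → p3)) = 5/6 ∨ 1 = 1
~(((p1 ↔ p3) ↔ ((p2 ↔ p2) → (p3 → p3))) ∨ (~p2 ∨ (p3 → p3))) = ~1 = 0
p2 ↔ p1 = 2/3 ↔ 5/6 = 5/6
p2 ↔ (p2 ↔ p1) = 2/3 ↔ 5/6 = 5/6
~(p2 ↔ (p2 ↔ p1)) = ~5/6 = 1/6
~p2 = ~2/3 = 1/3
p1 → ~p2 = 5/6 → 1/3 = 1/2
p3 → p3 = 2/3 → 2/3 = 1
(p1 → ~p2) ↔ (p3 → p3) = 1/2 ↔ 1 = 1/2
p2 ∨ p1 = 2/3 ∨ 5/6 = 5/6
p3 ∨ p2 = 2/3 ∨ 2/3 = 2/3
(p2 ∨ p1) → (p3 ∨ p2) = 5/6 → 2/3 = 5/6
((p1 → ~p2) ↔ (p3 → p3)) → ((p2 ∨ p1) → (p3 ∨ p2)) = 1/2 → 5/6 = 1
~(p2 ↔ (p2 ↔ p1)) ∨ (((p1 → ~p2) ↔ (p3 → p3)) → ((p2 ∨ p1) → (p3 ∨ p2))) = 1/6 ∨ 1 = 1
~(((p1 ↔ p3) ↔ ((p2 ↔ p2) → (p3 → p3))) ∨ (~p2 ∨ (p3 → p3))) ∨ (~(p2 ↔ (p2 ↔ p1)) ∨ (((p1 → ~p2) ↔ (p3 → p3)) → ((p2 ∨ p1) → (p3 ∨ p2)))) = 0 ∨ 1 = 1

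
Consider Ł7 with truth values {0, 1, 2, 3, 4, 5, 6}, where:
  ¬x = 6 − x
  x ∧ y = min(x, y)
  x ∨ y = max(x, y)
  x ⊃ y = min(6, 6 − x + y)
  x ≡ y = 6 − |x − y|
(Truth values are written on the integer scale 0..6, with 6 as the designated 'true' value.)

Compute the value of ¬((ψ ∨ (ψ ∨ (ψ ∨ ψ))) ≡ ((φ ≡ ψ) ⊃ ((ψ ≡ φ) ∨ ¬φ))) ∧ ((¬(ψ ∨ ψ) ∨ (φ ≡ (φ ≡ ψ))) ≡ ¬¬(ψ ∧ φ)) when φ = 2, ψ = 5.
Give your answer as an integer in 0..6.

1

ψ ∨ ψ = 5 ∨ 5 = 5
ψ ∨ (ψ ∨ ψ) = 5 ∨ 5 = 5
ψ ∨ (ψ ∨ (ψ ∨ ψ)) = 5 ∨ 5 = 5
φ ≡ ψ = 2 ≡ 5 = 3
ψ ≡ φ = 5 ≡ 2 = 3
¬φ = ¬2 = 4
(ψ ≡ φ) ∨ ¬φ = 3 ∨ 4 = 4
(φ ≡ ψ) ⊃ ((ψ ≡ φ) ∨ ¬φ) = 3 ⊃ 4 = 6
(ψ ∨ (ψ ∨ (ψ ∨ ψ))) ≡ ((φ ≡ ψ) ⊃ ((ψ ≡ φ) ∨ ¬φ)) = 5 ≡ 6 = 5
¬((ψ ∨ (ψ ∨ (ψ ∨ ψ))) ≡ ((φ ≡ ψ) ⊃ ((ψ ≡ φ) ∨ ¬φ))) = ¬5 = 1
ψ ∨ ψ = 5 ∨ 5 = 5
¬(ψ ∨ ψ) = ¬5 = 1
φ ≡ ψ = 2 ≡ 5 = 3
φ ≡ (φ ≡ ψ) = 2 ≡ 3 = 5
¬(ψ ∨ ψ) ∨ (φ ≡ (φ ≡ ψ)) = 1 ∨ 5 = 5
ψ ∧ φ = 5 ∧ 2 = 2
¬(ψ ∧ φ) = ¬2 = 4
¬¬(ψ ∧ φ) = ¬4 = 2
(¬(ψ ∨ ψ) ∨ (φ ≡ (φ ≡ ψ))) ≡ ¬¬(ψ ∧ φ) = 5 ≡ 2 = 3
¬((ψ ∨ (ψ ∨ (ψ ∨ ψ))) ≡ ((φ ≡ ψ) ⊃ ((ψ ≡ φ) ∨ ¬φ))) ∧ ((¬(ψ ∨ ψ) ∨ (φ ≡ (φ ≡ ψ))) ≡ ¬¬(ψ ∧ φ)) = 1 ∧ 3 = 1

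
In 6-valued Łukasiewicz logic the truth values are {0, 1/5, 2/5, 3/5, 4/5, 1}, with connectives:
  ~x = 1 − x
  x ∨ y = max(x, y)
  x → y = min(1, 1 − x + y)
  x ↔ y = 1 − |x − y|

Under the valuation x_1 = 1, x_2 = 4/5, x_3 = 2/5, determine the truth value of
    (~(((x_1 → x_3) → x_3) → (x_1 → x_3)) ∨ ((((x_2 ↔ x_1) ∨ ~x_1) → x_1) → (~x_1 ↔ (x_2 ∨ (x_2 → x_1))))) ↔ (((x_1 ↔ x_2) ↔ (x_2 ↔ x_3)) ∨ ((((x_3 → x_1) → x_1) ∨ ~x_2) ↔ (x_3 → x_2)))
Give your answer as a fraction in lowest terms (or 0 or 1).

3/5

x_1 → x_3 = 1 → 2/5 = 2/5
(x_1 → x_3) → x_3 = 2/5 → 2/5 = 1
x_1 → x_3 = 1 → 2/5 = 2/5
((x_1 → x_3) → x_3) → (x_1 → x_3) = 1 → 2/5 = 2/5
~(((x_1 → x_3) → x_3) → (x_1 → x_3)) = ~2/5 = 3/5
x_2 ↔ x_1 = 4/5 ↔ 1 = 4/5
~x_1 = ~1 = 0
(x_2 ↔ x_1) ∨ ~x_1 = 4/5 ∨ 0 = 4/5
((x_2 ↔ x_1) ∨ ~x_1) → x_1 = 4/5 → 1 = 1
~x_1 = ~1 = 0
x_2 → x_1 = 4/5 → 1 = 1
x_2 ∨ (x_2 → x_1) = 4/5 ∨ 1 = 1
~x_1 ↔ (x_2 ∨ (x_2 → x_1)) = 0 ↔ 1 = 0
(((x_2 ↔ x_1) ∨ ~x_1) → x_1) → (~x_1 ↔ (x_2 ∨ (x_2 → x_1))) = 1 → 0 = 0
~(((x_1 → x_3) → x_3) → (x_1 → x_3)) ∨ ((((x_2 ↔ x_1) ∨ ~x_1) → x_1) → (~x_1 ↔ (x_2 ∨ (x_2 → x_1)))) = 3/5 ∨ 0 = 3/5
x_1 ↔ x_2 = 1 ↔ 4/5 = 4/5
x_2 ↔ x_3 = 4/5 ↔ 2/5 = 3/5
(x_1 ↔ x_2) ↔ (x_2 ↔ x_3) = 4/5 ↔ 3/5 = 4/5
x_3 → x_1 = 2/5 → 1 = 1
(x_3 → x_1) → x_1 = 1 → 1 = 1
~x_2 = ~4/5 = 1/5
((x_3 → x_1) → x_1) ∨ ~x_2 = 1 ∨ 1/5 = 1
x_3 → x_2 = 2/5 → 4/5 = 1
(((x_3 → x_1) → x_1) ∨ ~x_2) ↔ (x_3 → x_2) = 1 ↔ 1 = 1
((x_1 ↔ x_2) ↔ (x_2 ↔ x_3)) ∨ ((((x_3 → x_1) → x_1) ∨ ~x_2) ↔ (x_3 → x_2)) = 4/5 ∨ 1 = 1
(~(((x_1 → x_3) → x_3) → (x_1 → x_3)) ∨ ((((x_2 ↔ x_1) ∨ ~x_1) → x_1) → (~x_1 ↔ (x_2 ∨ (x_2 → x_1))))) ↔ (((x_1 ↔ x_2) ↔ (x_2 ↔ x_3)) ∨ ((((x_3 → x_1) → x_1) ∨ ~x_2) ↔ (x_3 → x_2))) = 3/5 ↔ 1 = 3/5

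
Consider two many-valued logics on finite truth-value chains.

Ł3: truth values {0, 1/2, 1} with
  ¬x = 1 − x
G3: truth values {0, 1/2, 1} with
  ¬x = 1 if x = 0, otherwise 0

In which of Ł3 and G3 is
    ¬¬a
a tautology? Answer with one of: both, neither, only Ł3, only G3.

neither

In Ł3: at a = 0 the value is 0 — not a tautology.
In G3: at a = 0 the value is 0 — not a tautology.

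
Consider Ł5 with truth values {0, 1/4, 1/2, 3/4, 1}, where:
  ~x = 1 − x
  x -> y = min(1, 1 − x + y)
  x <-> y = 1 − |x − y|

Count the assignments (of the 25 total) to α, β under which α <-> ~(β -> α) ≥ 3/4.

value 1: 3 assignments (counts)
value 3/4: 5 assignments (counts)
value 1/2: 6 assignments
value 1/4: 5 assignments
value 0: 6 assignments
So 8 of the 25 assignments meet the threshold.

8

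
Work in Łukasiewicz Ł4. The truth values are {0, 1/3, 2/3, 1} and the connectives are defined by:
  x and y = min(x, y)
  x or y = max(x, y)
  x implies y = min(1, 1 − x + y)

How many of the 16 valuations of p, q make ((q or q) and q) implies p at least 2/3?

p = 0, q = 0 ↦ 1  ≥
p = 0, q = 1/3 ↦ 2/3  ≥
p = 0, q = 2/3 ↦ 1/3  <
p = 0, q = 1 ↦ 0  <
p = 1/3, q = 0 ↦ 1  ≥
p = 1/3, q = 1/3 ↦ 1  ≥
p = 1/3, q = 2/3 ↦ 2/3  ≥
p = 1/3, q = 1 ↦ 1/3  <
p = 2/3, q = 0 ↦ 1  ≥
p = 2/3, q = 1/3 ↦ 1  ≥
p = 2/3, q = 2/3 ↦ 1  ≥
p = 2/3, q = 1 ↦ 2/3  ≥
p = 1, q = 0 ↦ 1  ≥
p = 1, q = 1/3 ↦ 1  ≥
p = 1, q = 2/3 ↦ 1  ≥
p = 1, q = 1 ↦ 1  ≥
So 13 of the 16 assignments meet the threshold.

13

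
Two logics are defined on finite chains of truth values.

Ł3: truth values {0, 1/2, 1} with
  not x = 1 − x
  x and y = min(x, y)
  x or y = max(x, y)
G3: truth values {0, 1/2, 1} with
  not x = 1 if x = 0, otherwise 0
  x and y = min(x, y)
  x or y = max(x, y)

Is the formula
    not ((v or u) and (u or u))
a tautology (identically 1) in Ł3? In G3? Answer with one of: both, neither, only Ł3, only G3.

In Ł3: at u = 1/2, v = 0 the value is 1/2 — not a tautology.
In G3: at u = 1/2, v = 0 the value is 0 — not a tautology.

neither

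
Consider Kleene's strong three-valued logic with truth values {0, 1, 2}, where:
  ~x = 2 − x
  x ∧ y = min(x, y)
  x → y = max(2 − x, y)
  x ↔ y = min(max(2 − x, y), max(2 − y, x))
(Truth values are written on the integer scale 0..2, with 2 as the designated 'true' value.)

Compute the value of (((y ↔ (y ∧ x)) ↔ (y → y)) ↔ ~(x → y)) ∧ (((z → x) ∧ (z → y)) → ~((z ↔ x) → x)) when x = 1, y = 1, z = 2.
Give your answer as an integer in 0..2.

y ∧ x = 1 ∧ 1 = 1
y ↔ (y ∧ x) = 1 ↔ 1 = 1
y → y = 1 → 1 = 1
(y ↔ (y ∧ x)) ↔ (y → y) = 1 ↔ 1 = 1
x → y = 1 → 1 = 1
~(x → y) = ~1 = 1
((y ↔ (y ∧ x)) ↔ (y → y)) ↔ ~(x → y) = 1 ↔ 1 = 1
z → x = 2 → 1 = 1
z → y = 2 → 1 = 1
(z → x) ∧ (z → y) = 1 ∧ 1 = 1
z ↔ x = 2 ↔ 1 = 1
(z ↔ x) → x = 1 → 1 = 1
~((z ↔ x) → x) = ~1 = 1
((z → x) ∧ (z → y)) → ~((z ↔ x) → x) = 1 → 1 = 1
(((y ↔ (y ∧ x)) ↔ (y → y)) ↔ ~(x → y)) ∧ (((z → x) ∧ (z → y)) → ~((z ↔ x) → x)) = 1 ∧ 1 = 1

1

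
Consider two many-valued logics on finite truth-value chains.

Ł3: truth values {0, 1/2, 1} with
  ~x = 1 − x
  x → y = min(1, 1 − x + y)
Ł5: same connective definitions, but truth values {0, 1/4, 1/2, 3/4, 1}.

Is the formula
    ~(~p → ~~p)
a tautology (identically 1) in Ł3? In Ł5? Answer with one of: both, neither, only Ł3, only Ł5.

neither

In Ł3: at p = 1/2 the value is 0 — not a tautology.
In Ł5: at p = 1/4 the value is 1/2 — not a tautology.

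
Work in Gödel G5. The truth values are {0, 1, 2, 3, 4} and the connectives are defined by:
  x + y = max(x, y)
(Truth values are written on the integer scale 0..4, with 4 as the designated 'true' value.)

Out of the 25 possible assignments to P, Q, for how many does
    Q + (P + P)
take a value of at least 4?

9

value 4: 9 assignments (counts)
value 3: 7 assignments
value 2: 5 assignments
value 1: 3 assignments
value 0: 1 assignment
So 9 of the 25 assignments meet the threshold.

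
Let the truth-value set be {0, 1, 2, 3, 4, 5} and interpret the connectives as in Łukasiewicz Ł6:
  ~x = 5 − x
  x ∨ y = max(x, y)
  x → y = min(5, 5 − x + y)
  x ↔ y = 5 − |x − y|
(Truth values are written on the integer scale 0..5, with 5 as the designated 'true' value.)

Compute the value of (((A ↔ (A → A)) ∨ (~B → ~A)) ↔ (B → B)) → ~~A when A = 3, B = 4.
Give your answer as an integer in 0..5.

A → A = 3 → 3 = 5
A ↔ (A → A) = 3 ↔ 5 = 3
~B = ~4 = 1
~A = ~3 = 2
~B → ~A = 1 → 2 = 5
(A ↔ (A → A)) ∨ (~B → ~A) = 3 ∨ 5 = 5
B → B = 4 → 4 = 5
((A ↔ (A → A)) ∨ (~B → ~A)) ↔ (B → B) = 5 ↔ 5 = 5
~A = ~3 = 2
~~A = ~2 = 3
(((A ↔ (A → A)) ∨ (~B → ~A)) ↔ (B → B)) → ~~A = 5 → 3 = 3

3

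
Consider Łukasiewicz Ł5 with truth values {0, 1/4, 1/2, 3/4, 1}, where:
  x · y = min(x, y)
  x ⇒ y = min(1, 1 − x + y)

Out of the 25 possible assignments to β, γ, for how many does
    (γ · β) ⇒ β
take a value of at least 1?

25

value 1: 25 assignments (counts)
So 25 of the 25 assignments meet the threshold.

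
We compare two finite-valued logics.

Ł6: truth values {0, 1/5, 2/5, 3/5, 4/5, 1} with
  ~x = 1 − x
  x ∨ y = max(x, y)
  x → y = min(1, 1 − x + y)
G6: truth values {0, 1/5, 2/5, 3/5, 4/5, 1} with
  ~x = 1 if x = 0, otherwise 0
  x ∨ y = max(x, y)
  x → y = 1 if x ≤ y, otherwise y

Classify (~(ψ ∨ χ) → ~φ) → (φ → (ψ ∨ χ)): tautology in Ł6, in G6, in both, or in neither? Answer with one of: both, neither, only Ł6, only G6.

only Ł6

In Ł6: every assignment gives 1 — tautology.
In G6: at φ = 2/5, ψ = 0, χ = 1/5 the value is 1/5 — not a tautology.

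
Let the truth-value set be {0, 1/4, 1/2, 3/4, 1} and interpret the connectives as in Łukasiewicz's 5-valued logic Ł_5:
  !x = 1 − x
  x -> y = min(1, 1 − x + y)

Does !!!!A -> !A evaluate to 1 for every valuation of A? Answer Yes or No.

Counterexample: take A = 3/4.
!A = !3/4 = 1/4
!!A = !1/4 = 3/4
!!!A = !3/4 = 1/4
!!!!A = !1/4 = 3/4
!A = !3/4 = 1/4
!!!!A -> !A = 3/4 -> 1/4 = 1/2
This gives 1/2 ≠ 1.

No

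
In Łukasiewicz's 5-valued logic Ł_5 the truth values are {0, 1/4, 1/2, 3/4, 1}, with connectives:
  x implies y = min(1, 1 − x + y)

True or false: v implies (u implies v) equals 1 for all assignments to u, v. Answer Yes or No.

Yes

At u = 1/4, v = 1, for instance:
u implies v = 1/4 implies 1 = 1
v implies (u implies v) = 1 implies 1 = 1
and checking the remaining 24 assignments likewise gives ≥ 1 in every case.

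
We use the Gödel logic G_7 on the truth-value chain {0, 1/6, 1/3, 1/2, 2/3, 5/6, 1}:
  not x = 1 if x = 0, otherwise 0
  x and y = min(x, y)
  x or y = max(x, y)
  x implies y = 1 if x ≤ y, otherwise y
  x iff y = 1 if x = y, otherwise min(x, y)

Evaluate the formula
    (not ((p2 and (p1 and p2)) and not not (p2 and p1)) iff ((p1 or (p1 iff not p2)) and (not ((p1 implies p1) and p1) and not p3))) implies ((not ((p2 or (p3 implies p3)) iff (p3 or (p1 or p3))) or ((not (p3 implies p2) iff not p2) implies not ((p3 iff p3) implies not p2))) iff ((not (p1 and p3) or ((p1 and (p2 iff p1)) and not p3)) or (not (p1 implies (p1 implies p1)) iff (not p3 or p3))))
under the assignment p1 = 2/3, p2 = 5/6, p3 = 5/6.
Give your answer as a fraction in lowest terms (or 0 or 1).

0

p1 and p2 = 2/3 and 5/6 = 2/3
p2 and (p1 and p2) = 5/6 and 2/3 = 2/3
p2 and p1 = 5/6 and 2/3 = 2/3
not (p2 and p1) = not 2/3 = 0
not not (p2 and p1) = not 0 = 1
(p2 and (p1 and p2)) and not not (p2 and p1) = 2/3 and 1 = 2/3
not ((p2 and (p1 and p2)) and not not (p2 and p1)) = not 2/3 = 0
not p2 = not 5/6 = 0
p1 iff not p2 = 2/3 iff 0 = 0
p1 or (p1 iff not p2) = 2/3 or 0 = 2/3
p1 implies p1 = 2/3 implies 2/3 = 1
(p1 implies p1) and p1 = 1 and 2/3 = 2/3
not ((p1 implies p1) and p1) = not 2/3 = 0
not p3 = not 5/6 = 0
not ((p1 implies p1) and p1) and not p3 = 0 and 0 = 0
(p1 or (p1 iff not p2)) and (not ((p1 implies p1) and p1) and not p3) = 2/3 and 0 = 0
not ((p2 and (p1 and p2)) and not not (p2 and p1)) iff ((p1 or (p1 iff not p2)) and (not ((p1 implies p1) and p1) and not p3)) = 0 iff 0 = 1
p3 implies p3 = 5/6 implies 5/6 = 1
p2 or (p3 implies p3) = 5/6 or 1 = 1
p1 or p3 = 2/3 or 5/6 = 5/6
p3 or (p1 or p3) = 5/6 or 5/6 = 5/6
(p2 or (p3 implies p3)) iff (p3 or (p1 or p3)) = 1 iff 5/6 = 5/6
not ((p2 or (p3 implies p3)) iff (p3 or (p1 or p3))) = not 5/6 = 0
p3 implies p2 = 5/6 implies 5/6 = 1
not (p3 implies p2) = not 1 = 0
not p2 = not 5/6 = 0
not (p3 implies p2) iff not p2 = 0 iff 0 = 1
p3 iff p3 = 5/6 iff 5/6 = 1
not p2 = not 5/6 = 0
(p3 iff p3) implies not p2 = 1 implies 0 = 0
not ((p3 iff p3) implies not p2) = not 0 = 1
(not (p3 implies p2) iff not p2) implies not ((p3 iff p3) implies not p2) = 1 implies 1 = 1
not ((p2 or (p3 implies p3)) iff (p3 or (p1 or p3))) or ((not (p3 implies p2) iff not p2) implies not ((p3 iff p3) implies not p2)) = 0 or 1 = 1
p1 and p3 = 2/3 and 5/6 = 2/3
not (p1 and p3) = not 2/3 = 0
p2 iff p1 = 5/6 iff 2/3 = 2/3
p1 and (p2 iff p1) = 2/3 and 2/3 = 2/3
not p3 = not 5/6 = 0
(p1 and (p2 iff p1)) and not p3 = 2/3 and 0 = 0
not (p1 and p3) or ((p1 and (p2 iff p1)) and not p3) = 0 or 0 = 0
p1 implies p1 = 2/3 implies 2/3 = 1
p1 implies (p1 implies p1) = 2/3 implies 1 = 1
not (p1 implies (p1 implies p1)) = not 1 = 0
not p3 = not 5/6 = 0
not p3 or p3 = 0 or 5/6 = 5/6
not (p1 implies (p1 implies p1)) iff (not p3 or p3) = 0 iff 5/6 = 0
(not (p1 and p3) or ((p1 and (p2 iff p1)) and not p3)) or (not (p1 implies (p1 implies p1)) iff (not p3 or p3)) = 0 or 0 = 0
(not ((p2 or (p3 implies p3)) iff (p3 or (p1 or p3))) or ((not (p3 implies p2) iff not p2) implies not ((p3 iff p3) implies not p2))) iff ((not (p1 and p3) or ((p1 and (p2 iff p1)) and not p3)) or (not (p1 implies (p1 implies p1)) iff (not p3 or p3))) = 1 iff 0 = 0
(not ((p2 and (p1 and p2)) and not not (p2 and p1)) iff ((p1 or (p1 iff not p2)) and (not ((p1 implies p1) and p1) and not p3))) implies ((not ((p2 or (p3 implies p3)) iff (p3 or (p1 or p3))) or ((not (p3 implies p2) iff not p2) implies not ((p3 iff p3) implies not p2))) iff ((not (p1 and p3) or ((p1 and (p2 iff p1)) and not p3)) or (not (p1 implies (p1 implies p1)) iff (not p3 or p3)))) = 1 implies 0 = 0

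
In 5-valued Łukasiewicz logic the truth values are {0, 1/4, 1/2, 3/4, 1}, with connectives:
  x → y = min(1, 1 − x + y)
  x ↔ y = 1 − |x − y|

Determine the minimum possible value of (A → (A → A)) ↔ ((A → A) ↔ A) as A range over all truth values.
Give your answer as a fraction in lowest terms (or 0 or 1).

Take A = 0:
A → A = 0 → 0 = 1
A → (A → A) = 0 → 1 = 1
A → A = 0 → 0 = 1
(A → A) ↔ A = 1 ↔ 0 = 0
(A → (A → A)) ↔ ((A → A) ↔ A) = 1 ↔ 0 = 0
No assignment yields a value below 0, so this is the minimum.

0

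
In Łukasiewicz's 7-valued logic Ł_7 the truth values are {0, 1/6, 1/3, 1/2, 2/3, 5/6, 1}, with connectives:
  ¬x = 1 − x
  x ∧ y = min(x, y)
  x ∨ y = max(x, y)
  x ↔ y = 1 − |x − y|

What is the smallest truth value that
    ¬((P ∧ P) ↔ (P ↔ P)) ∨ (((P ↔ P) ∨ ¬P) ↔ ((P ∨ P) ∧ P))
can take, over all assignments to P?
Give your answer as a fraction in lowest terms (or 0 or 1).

1/2

Take P = 1/2:
P ∧ P = 1/2 ∧ 1/2 = 1/2
P ↔ P = 1/2 ↔ 1/2 = 1
(P ∧ P) ↔ (P ↔ P) = 1/2 ↔ 1 = 1/2
¬((P ∧ P) ↔ (P ↔ P)) = ¬1/2 = 1/2
P ↔ P = 1/2 ↔ 1/2 = 1
¬P = ¬1/2 = 1/2
(P ↔ P) ∨ ¬P = 1 ∨ 1/2 = 1
P ∨ P = 1/2 ∨ 1/2 = 1/2
(P ∨ P) ∧ P = 1/2 ∧ 1/2 = 1/2
((P ↔ P) ∨ ¬P) ↔ ((P ∨ P) ∧ P) = 1 ↔ 1/2 = 1/2
¬((P ∧ P) ↔ (P ↔ P)) ∨ (((P ↔ P) ∨ ¬P) ↔ ((P ∨ P) ∧ P)) = 1/2 ∨ 1/2 = 1/2
No assignment yields a value below 1/2, so this is the minimum.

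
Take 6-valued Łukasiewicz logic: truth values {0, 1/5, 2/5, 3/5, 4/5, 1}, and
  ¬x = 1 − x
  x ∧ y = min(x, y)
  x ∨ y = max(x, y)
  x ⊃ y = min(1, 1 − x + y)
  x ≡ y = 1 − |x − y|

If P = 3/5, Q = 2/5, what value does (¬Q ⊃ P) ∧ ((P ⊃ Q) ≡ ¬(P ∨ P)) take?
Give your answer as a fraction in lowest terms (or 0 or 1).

3/5

¬Q = ¬2/5 = 3/5
¬Q ⊃ P = 3/5 ⊃ 3/5 = 1
P ⊃ Q = 3/5 ⊃ 2/5 = 4/5
P ∨ P = 3/5 ∨ 3/5 = 3/5
¬(P ∨ P) = ¬3/5 = 2/5
(P ⊃ Q) ≡ ¬(P ∨ P) = 4/5 ≡ 2/5 = 3/5
(¬Q ⊃ P) ∧ ((P ⊃ Q) ≡ ¬(P ∨ P)) = 1 ∧ 3/5 = 3/5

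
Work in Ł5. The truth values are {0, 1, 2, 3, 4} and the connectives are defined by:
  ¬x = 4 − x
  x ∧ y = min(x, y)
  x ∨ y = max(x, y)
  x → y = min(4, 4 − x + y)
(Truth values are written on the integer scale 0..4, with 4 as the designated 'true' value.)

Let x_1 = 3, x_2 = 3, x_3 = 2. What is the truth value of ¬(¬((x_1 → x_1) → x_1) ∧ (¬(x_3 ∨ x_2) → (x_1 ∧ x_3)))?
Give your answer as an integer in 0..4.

x_1 → x_1 = 3 → 3 = 4
(x_1 → x_1) → x_1 = 4 → 3 = 3
¬((x_1 → x_1) → x_1) = ¬3 = 1
x_3 ∨ x_2 = 2 ∨ 3 = 3
¬(x_3 ∨ x_2) = ¬3 = 1
x_1 ∧ x_3 = 3 ∧ 2 = 2
¬(x_3 ∨ x_2) → (x_1 ∧ x_3) = 1 → 2 = 4
¬((x_1 → x_1) → x_1) ∧ (¬(x_3 ∨ x_2) → (x_1 ∧ x_3)) = 1 ∧ 4 = 1
¬(¬((x_1 → x_1) → x_1) ∧ (¬(x_3 ∨ x_2) → (x_1 ∧ x_3))) = ¬1 = 3

3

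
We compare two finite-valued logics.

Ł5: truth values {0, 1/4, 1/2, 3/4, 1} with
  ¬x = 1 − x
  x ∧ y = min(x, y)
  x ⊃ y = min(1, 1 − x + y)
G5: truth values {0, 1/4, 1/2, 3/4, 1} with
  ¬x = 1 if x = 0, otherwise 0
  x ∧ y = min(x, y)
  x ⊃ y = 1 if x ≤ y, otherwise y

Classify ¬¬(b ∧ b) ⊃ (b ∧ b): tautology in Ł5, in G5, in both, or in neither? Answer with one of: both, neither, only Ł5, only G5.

In Ł5: every assignment gives 1 — tautology.
In G5: at b = 1/4 the value is 1/4 — not a tautology.

only Ł5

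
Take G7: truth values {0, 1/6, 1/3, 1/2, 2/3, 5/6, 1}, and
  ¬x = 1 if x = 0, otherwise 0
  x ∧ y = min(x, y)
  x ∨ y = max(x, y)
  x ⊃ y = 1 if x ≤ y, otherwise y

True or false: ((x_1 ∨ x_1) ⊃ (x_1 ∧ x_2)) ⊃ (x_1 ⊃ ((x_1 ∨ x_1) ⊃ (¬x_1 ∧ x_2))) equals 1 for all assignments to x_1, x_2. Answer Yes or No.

No

Counterexample: take x_1 = 1/6, x_2 = 1/6.
x_1 ∨ x_1 = 1/6 ∨ 1/6 = 1/6
x_1 ∧ x_2 = 1/6 ∧ 1/6 = 1/6
(x_1 ∨ x_1) ⊃ (x_1 ∧ x_2) = 1/6 ⊃ 1/6 = 1
x_1 ∨ x_1 = 1/6 ∨ 1/6 = 1/6
¬x_1 = ¬1/6 = 0
¬x_1 ∧ x_2 = 0 ∧ 1/6 = 0
(x_1 ∨ x_1) ⊃ (¬x_1 ∧ x_2) = 1/6 ⊃ 0 = 0
x_1 ⊃ ((x_1 ∨ x_1) ⊃ (¬x_1 ∧ x_2)) = 1/6 ⊃ 0 = 0
((x_1 ∨ x_1) ⊃ (x_1 ∧ x_2)) ⊃ (x_1 ⊃ ((x_1 ∨ x_1) ⊃ (¬x_1 ∧ x_2))) = 1 ⊃ 0 = 0
This gives 0 ≠ 1.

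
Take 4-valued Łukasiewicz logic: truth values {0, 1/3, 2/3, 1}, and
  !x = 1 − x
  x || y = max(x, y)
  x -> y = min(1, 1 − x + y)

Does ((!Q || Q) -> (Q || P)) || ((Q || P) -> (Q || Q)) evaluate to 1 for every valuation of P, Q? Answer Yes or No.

No

Counterexample: take P = 1/3, Q = 0.
!Q = !0 = 1
!Q || Q = 1 || 0 = 1
Q || P = 0 || 1/3 = 1/3
(!Q || Q) -> (Q || P) = 1 -> 1/3 = 1/3
Q || P = 0 || 1/3 = 1/3
Q || Q = 0 || 0 = 0
(Q || P) -> (Q || Q) = 1/3 -> 0 = 2/3
((!Q || Q) -> (Q || P)) || ((Q || P) -> (Q || Q)) = 1/3 || 2/3 = 2/3
This gives 2/3 ≠ 1.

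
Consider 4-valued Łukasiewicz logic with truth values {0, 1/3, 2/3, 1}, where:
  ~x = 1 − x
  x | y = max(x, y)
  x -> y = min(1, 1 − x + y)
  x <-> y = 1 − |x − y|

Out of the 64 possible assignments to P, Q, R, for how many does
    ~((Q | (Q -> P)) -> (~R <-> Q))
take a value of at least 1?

value 1: 8 assignments (counts)
value 2/3: 13 assignments
value 1/3: 21 assignments
value 0: 22 assignments
So 8 of the 64 assignments meet the threshold.

8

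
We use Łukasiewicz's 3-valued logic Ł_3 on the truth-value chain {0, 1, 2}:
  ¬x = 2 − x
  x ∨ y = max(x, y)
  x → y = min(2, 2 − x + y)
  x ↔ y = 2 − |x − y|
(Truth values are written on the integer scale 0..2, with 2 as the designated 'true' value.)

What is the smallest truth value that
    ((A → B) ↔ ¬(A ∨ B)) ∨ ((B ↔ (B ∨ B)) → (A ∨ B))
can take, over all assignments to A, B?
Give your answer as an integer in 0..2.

Take A = 0, B = 1:
A → B = 0 → 1 = 2
A ∨ B = 0 ∨ 1 = 1
¬(A ∨ B) = ¬1 = 1
(A → B) ↔ ¬(A ∨ B) = 2 ↔ 1 = 1
B ∨ B = 1 ∨ 1 = 1
B ↔ (B ∨ B) = 1 ↔ 1 = 2
A ∨ B = 0 ∨ 1 = 1
(B ↔ (B ∨ B)) → (A ∨ B) = 2 → 1 = 1
((A → B) ↔ ¬(A ∨ B)) ∨ ((B ↔ (B ∨ B)) → (A ∨ B)) = 1 ∨ 1 = 1
No assignment yields a value below 1, so this is the minimum.

1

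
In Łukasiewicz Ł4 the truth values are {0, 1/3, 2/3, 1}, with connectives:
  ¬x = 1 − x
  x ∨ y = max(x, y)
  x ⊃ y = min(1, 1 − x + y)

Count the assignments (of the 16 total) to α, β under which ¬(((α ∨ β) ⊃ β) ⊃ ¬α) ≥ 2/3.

α = 0, β = 0 ↦ 0  <
α = 0, β = 1/3 ↦ 0  <
α = 0, β = 2/3 ↦ 0  <
α = 0, β = 1 ↦ 0  <
α = 1/3, β = 0 ↦ 0  <
α = 1/3, β = 1/3 ↦ 1/3  <
α = 1/3, β = 2/3 ↦ 1/3  <
α = 1/3, β = 1 ↦ 1/3  <
α = 2/3, β = 0 ↦ 0  <
α = 2/3, β = 1/3 ↦ 1/3  <
α = 2/3, β = 2/3 ↦ 2/3  ≥
α = 2/3, β = 1 ↦ 2/3  ≥
α = 1, β = 0 ↦ 0  <
α = 1, β = 1/3 ↦ 1/3  <
α = 1, β = 2/3 ↦ 2/3  ≥
α = 1, β = 1 ↦ 1  ≥
So 4 of the 16 assignments meet the threshold.

4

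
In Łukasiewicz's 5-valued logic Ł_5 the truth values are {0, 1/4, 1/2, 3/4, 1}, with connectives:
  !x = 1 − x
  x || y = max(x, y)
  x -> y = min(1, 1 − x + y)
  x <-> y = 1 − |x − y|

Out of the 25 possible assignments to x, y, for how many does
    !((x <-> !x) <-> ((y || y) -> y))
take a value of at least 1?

10

value 1: 10 assignments (counts)
value 1/2: 10 assignments
value 0: 5 assignments
So 10 of the 25 assignments meet the threshold.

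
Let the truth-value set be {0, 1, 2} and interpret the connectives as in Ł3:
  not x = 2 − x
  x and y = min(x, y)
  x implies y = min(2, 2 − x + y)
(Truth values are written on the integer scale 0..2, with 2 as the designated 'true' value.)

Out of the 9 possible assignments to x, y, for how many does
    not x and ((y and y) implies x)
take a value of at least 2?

1

x = 0, y = 0 ↦ 2  ≥
x = 0, y = 1 ↦ 1  <
x = 0, y = 2 ↦ 0  <
x = 1, y = 0 ↦ 1  <
x = 1, y = 1 ↦ 1  <
x = 1, y = 2 ↦ 1  <
x = 2, y = 0 ↦ 0  <
x = 2, y = 1 ↦ 0  <
x = 2, y = 2 ↦ 0  <
So 1 of the 9 assignments meets the threshold.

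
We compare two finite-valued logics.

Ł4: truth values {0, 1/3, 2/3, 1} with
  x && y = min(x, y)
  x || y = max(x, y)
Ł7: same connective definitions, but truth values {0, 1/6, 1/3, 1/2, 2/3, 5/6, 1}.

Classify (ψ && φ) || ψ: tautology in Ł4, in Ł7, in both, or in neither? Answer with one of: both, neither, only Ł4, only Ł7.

neither

In Ł4: at φ = 0, ψ = 0 the value is 0 — not a tautology.
In Ł7: at φ = 0, ψ = 0 the value is 0 — not a tautology.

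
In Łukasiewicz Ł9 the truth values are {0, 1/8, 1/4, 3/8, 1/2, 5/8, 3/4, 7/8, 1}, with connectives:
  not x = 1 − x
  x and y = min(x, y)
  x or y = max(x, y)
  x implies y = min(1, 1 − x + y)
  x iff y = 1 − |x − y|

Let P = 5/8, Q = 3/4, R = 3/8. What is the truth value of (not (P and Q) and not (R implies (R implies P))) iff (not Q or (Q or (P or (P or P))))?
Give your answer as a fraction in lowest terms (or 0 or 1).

1/4

P and Q = 5/8 and 3/4 = 5/8
not (P and Q) = not 5/8 = 3/8
R implies P = 3/8 implies 5/8 = 1
R implies (R implies P) = 3/8 implies 1 = 1
not (R implies (R implies P)) = not 1 = 0
not (P and Q) and not (R implies (R implies P)) = 3/8 and 0 = 0
not Q = not 3/4 = 1/4
P or P = 5/8 or 5/8 = 5/8
P or (P or P) = 5/8 or 5/8 = 5/8
Q or (P or (P or P)) = 3/4 or 5/8 = 3/4
not Q or (Q or (P or (P or P))) = 1/4 or 3/4 = 3/4
(not (P and Q) and not (R implies (R implies P))) iff (not Q or (Q or (P or (P or P)))) = 0 iff 3/4 = 1/4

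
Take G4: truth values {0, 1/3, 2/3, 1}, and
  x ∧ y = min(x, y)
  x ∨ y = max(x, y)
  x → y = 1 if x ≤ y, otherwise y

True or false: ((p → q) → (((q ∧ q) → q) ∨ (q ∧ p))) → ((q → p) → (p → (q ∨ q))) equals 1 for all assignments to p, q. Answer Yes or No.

No

Counterexample: take p = 1/3, q = 0.
p → q = 1/3 → 0 = 0
q ∧ q = 0 ∧ 0 = 0
(q ∧ q) → q = 0 → 0 = 1
q ∧ p = 0 ∧ 1/3 = 0
((q ∧ q) → q) ∨ (q ∧ p) = 1 ∨ 0 = 1
(p → q) → (((q ∧ q) → q) ∨ (q ∧ p)) = 0 → 1 = 1
q → p = 0 → 1/3 = 1
q ∨ q = 0 ∨ 0 = 0
p → (q ∨ q) = 1/3 → 0 = 0
(q → p) → (p → (q ∨ q)) = 1 → 0 = 0
((p → q) → (((q ∧ q) → q) ∨ (q ∧ p))) → ((q → p) → (p → (q ∨ q))) = 1 → 0 = 0
This gives 0 ≠ 1.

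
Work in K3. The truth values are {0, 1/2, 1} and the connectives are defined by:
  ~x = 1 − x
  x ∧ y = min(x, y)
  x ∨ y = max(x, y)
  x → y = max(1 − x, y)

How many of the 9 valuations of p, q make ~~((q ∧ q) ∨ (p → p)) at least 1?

7

p = 0, q = 0 ↦ 1  ≥
p = 0, q = 1/2 ↦ 1  ≥
p = 0, q = 1 ↦ 1  ≥
p = 1/2, q = 0 ↦ 1/2  <
p = 1/2, q = 1/2 ↦ 1/2  <
p = 1/2, q = 1 ↦ 1  ≥
p = 1, q = 0 ↦ 1  ≥
p = 1, q = 1/2 ↦ 1  ≥
p = 1, q = 1 ↦ 1  ≥
So 7 of the 9 assignments meet the threshold.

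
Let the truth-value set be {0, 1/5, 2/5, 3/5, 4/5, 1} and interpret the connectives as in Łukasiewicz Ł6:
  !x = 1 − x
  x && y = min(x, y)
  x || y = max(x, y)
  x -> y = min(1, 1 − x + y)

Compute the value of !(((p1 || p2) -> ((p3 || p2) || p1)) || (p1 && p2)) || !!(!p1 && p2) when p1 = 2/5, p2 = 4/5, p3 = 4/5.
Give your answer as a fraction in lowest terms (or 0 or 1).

p1 || p2 = 2/5 || 4/5 = 4/5
p3 || p2 = 4/5 || 4/5 = 4/5
(p3 || p2) || p1 = 4/5 || 2/5 = 4/5
(p1 || p2) -> ((p3 || p2) || p1) = 4/5 -> 4/5 = 1
p1 && p2 = 2/5 && 4/5 = 2/5
((p1 || p2) -> ((p3 || p2) || p1)) || (p1 && p2) = 1 || 2/5 = 1
!(((p1 || p2) -> ((p3 || p2) || p1)) || (p1 && p2)) = !1 = 0
!p1 = !2/5 = 3/5
!p1 && p2 = 3/5 && 4/5 = 3/5
!(!p1 && p2) = !3/5 = 2/5
!!(!p1 && p2) = !2/5 = 3/5
!(((p1 || p2) -> ((p3 || p2) || p1)) || (p1 && p2)) || !!(!p1 && p2) = 0 || 3/5 = 3/5

3/5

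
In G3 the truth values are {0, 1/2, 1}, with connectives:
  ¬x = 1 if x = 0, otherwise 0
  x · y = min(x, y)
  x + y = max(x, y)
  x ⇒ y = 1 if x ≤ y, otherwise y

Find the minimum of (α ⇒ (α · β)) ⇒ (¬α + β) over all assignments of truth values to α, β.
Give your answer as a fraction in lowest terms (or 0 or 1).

1/2

Take α = 1/2, β = 1/2:
α · β = 1/2 · 1/2 = 1/2
α ⇒ (α · β) = 1/2 ⇒ 1/2 = 1
¬α = ¬1/2 = 0
¬α + β = 0 + 1/2 = 1/2
(α ⇒ (α · β)) ⇒ (¬α + β) = 1 ⇒ 1/2 = 1/2
No assignment yields a value below 1/2, so this is the minimum.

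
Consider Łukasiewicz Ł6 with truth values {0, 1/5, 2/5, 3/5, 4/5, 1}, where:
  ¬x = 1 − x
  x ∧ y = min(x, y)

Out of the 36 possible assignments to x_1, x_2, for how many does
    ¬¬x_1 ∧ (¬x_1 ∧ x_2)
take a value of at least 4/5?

value 2/5: 8 assignments
value 1/5: 12 assignments
value 0: 16 assignments
So 0 of the 36 assignments meet the threshold.

0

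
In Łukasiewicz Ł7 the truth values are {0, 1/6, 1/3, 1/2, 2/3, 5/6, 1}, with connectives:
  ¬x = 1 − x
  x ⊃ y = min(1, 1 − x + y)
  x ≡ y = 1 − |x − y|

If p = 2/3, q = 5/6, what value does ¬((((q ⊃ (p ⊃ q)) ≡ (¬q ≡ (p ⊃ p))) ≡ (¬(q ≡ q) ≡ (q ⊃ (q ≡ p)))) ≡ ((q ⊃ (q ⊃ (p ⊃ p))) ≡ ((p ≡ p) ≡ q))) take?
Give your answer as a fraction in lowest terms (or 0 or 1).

p ⊃ q = 2/3 ⊃ 5/6 = 1
q ⊃ (p ⊃ q) = 5/6 ⊃ 1 = 1
¬q = ¬5/6 = 1/6
p ⊃ p = 2/3 ⊃ 2/3 = 1
¬q ≡ (p ⊃ p) = 1/6 ≡ 1 = 1/6
(q ⊃ (p ⊃ q)) ≡ (¬q ≡ (p ⊃ p)) = 1 ≡ 1/6 = 1/6
q ≡ q = 5/6 ≡ 5/6 = 1
¬(q ≡ q) = ¬1 = 0
q ≡ p = 5/6 ≡ 2/3 = 5/6
q ⊃ (q ≡ p) = 5/6 ⊃ 5/6 = 1
¬(q ≡ q) ≡ (q ⊃ (q ≡ p)) = 0 ≡ 1 = 0
((q ⊃ (p ⊃ q)) ≡ (¬q ≡ (p ⊃ p))) ≡ (¬(q ≡ q) ≡ (q ⊃ (q ≡ p))) = 1/6 ≡ 0 = 5/6
p ⊃ p = 2/3 ⊃ 2/3 = 1
q ⊃ (p ⊃ p) = 5/6 ⊃ 1 = 1
q ⊃ (q ⊃ (p ⊃ p)) = 5/6 ⊃ 1 = 1
p ≡ p = 2/3 ≡ 2/3 = 1
(p ≡ p) ≡ q = 1 ≡ 5/6 = 5/6
(q ⊃ (q ⊃ (p ⊃ p))) ≡ ((p ≡ p) ≡ q) = 1 ≡ 5/6 = 5/6
(((q ⊃ (p ⊃ q)) ≡ (¬q ≡ (p ⊃ p))) ≡ (¬(q ≡ q) ≡ (q ⊃ (q ≡ p)))) ≡ ((q ⊃ (q ⊃ (p ⊃ p))) ≡ ((p ≡ p) ≡ q)) = 5/6 ≡ 5/6 = 1
¬((((q ⊃ (p ⊃ q)) ≡ (¬q ≡ (p ⊃ p))) ≡ (¬(q ≡ q) ≡ (q ⊃ (q ≡ p)))) ≡ ((q ⊃ (q ⊃ (p ⊃ p))) ≡ ((p ≡ p) ≡ q))) = ¬1 = 0

0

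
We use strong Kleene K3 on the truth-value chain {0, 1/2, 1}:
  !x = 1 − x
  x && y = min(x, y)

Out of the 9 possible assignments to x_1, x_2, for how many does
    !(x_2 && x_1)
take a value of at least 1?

5

x_1 = 0, x_2 = 0 ↦ 1  ≥
x_1 = 0, x_2 = 1/2 ↦ 1  ≥
x_1 = 0, x_2 = 1 ↦ 1  ≥
x_1 = 1/2, x_2 = 0 ↦ 1  ≥
x_1 = 1/2, x_2 = 1/2 ↦ 1/2  <
x_1 = 1/2, x_2 = 1 ↦ 1/2  <
x_1 = 1, x_2 = 0 ↦ 1  ≥
x_1 = 1, x_2 = 1/2 ↦ 1/2  <
x_1 = 1, x_2 = 1 ↦ 0  <
So 5 of the 9 assignments meet the threshold.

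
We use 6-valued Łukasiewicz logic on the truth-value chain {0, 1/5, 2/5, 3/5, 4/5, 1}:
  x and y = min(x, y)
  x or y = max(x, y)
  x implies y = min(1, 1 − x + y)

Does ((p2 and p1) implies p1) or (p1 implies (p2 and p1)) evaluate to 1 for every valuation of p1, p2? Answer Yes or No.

At p1 = 3/5, p2 = 0, for instance:
p2 and p1 = 0 and 3/5 = 0
(p2 and p1) implies p1 = 0 implies 3/5 = 1
p1 implies (p2 and p1) = 3/5 implies 0 = 2/5
((p2 and p1) implies p1) or (p1 implies (p2 and p1)) = 1 or 2/5 = 1
and checking the remaining 35 assignments likewise gives ≥ 1 in every case.

Yes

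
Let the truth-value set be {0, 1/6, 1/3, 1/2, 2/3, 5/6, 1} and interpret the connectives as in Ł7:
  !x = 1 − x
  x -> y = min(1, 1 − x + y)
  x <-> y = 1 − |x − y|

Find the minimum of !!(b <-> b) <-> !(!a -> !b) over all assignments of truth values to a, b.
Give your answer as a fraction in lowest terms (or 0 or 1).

0

Take a = 0, b = 0:
b <-> b = 0 <-> 0 = 1
!(b <-> b) = !1 = 0
!!(b <-> b) = !0 = 1
!a = !0 = 1
!b = !0 = 1
!a -> !b = 1 -> 1 = 1
!(!a -> !b) = !1 = 0
!!(b <-> b) <-> !(!a -> !b) = 1 <-> 0 = 0
No assignment yields a value below 0, so this is the minimum.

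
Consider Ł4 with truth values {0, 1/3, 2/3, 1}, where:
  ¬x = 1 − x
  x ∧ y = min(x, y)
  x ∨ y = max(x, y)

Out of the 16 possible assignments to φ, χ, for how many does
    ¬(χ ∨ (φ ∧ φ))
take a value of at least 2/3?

φ = 0, χ = 0 ↦ 1  ≥
φ = 0, χ = 1/3 ↦ 2/3  ≥
φ = 0, χ = 2/3 ↦ 1/3  <
φ = 0, χ = 1 ↦ 0  <
φ = 1/3, χ = 0 ↦ 2/3  ≥
φ = 1/3, χ = 1/3 ↦ 2/3  ≥
φ = 1/3, χ = 2/3 ↦ 1/3  <
φ = 1/3, χ = 1 ↦ 0  <
φ = 2/3, χ = 0 ↦ 1/3  <
φ = 2/3, χ = 1/3 ↦ 1/3  <
φ = 2/3, χ = 2/3 ↦ 1/3  <
φ = 2/3, χ = 1 ↦ 0  <
φ = 1, χ = 0 ↦ 0  <
φ = 1, χ = 1/3 ↦ 0  <
φ = 1, χ = 2/3 ↦ 0  <
φ = 1, χ = 1 ↦ 0  <
So 4 of the 16 assignments meet the threshold.

4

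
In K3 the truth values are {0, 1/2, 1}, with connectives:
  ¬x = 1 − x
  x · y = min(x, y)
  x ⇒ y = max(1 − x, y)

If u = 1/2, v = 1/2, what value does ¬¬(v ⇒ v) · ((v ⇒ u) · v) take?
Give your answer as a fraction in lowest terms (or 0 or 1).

v ⇒ v = 1/2 ⇒ 1/2 = 1/2
¬(v ⇒ v) = ¬1/2 = 1/2
¬¬(v ⇒ v) = ¬1/2 = 1/2
v ⇒ u = 1/2 ⇒ 1/2 = 1/2
(v ⇒ u) · v = 1/2 · 1/2 = 1/2
¬¬(v ⇒ v) · ((v ⇒ u) · v) = 1/2 · 1/2 = 1/2

1/2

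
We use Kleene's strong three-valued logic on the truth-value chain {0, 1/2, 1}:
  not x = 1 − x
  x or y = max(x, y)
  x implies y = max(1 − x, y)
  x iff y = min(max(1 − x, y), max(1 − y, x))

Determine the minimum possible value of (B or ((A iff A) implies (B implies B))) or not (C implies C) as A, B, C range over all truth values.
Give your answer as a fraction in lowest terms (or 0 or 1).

Take A = 0, B = 1/2, C = 0:
A iff A = 0 iff 0 = 1
B implies B = 1/2 implies 1/2 = 1/2
(A iff A) implies (B implies B) = 1 implies 1/2 = 1/2
B or ((A iff A) implies (B implies B)) = 1/2 or 1/2 = 1/2
C implies C = 0 implies 0 = 1
not (C implies C) = not 1 = 0
(B or ((A iff A) implies (B implies B))) or not (C implies C) = 1/2 or 0 = 1/2
No assignment yields a value below 1/2, so this is the minimum.

1/2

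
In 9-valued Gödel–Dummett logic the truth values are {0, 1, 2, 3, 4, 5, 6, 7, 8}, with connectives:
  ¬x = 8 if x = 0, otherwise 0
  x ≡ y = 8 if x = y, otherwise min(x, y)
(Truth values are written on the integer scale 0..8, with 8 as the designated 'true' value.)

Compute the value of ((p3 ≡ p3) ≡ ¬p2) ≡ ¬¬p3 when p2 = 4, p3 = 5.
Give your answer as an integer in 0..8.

0

p3 ≡ p3 = 5 ≡ 5 = 8
¬p2 = ¬4 = 0
(p3 ≡ p3) ≡ ¬p2 = 8 ≡ 0 = 0
¬p3 = ¬5 = 0
¬¬p3 = ¬0 = 8
((p3 ≡ p3) ≡ ¬p2) ≡ ¬¬p3 = 0 ≡ 8 = 0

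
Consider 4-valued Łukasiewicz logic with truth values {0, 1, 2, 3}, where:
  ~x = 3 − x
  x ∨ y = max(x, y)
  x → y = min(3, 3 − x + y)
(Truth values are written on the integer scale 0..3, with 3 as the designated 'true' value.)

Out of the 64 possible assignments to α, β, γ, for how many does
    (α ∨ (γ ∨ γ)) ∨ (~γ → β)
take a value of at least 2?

58

value 3: 46 assignments (counts)
value 2: 12 assignments (counts)
value 1: 5 assignments
value 0: 1 assignment
So 58 of the 64 assignments meet the threshold.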